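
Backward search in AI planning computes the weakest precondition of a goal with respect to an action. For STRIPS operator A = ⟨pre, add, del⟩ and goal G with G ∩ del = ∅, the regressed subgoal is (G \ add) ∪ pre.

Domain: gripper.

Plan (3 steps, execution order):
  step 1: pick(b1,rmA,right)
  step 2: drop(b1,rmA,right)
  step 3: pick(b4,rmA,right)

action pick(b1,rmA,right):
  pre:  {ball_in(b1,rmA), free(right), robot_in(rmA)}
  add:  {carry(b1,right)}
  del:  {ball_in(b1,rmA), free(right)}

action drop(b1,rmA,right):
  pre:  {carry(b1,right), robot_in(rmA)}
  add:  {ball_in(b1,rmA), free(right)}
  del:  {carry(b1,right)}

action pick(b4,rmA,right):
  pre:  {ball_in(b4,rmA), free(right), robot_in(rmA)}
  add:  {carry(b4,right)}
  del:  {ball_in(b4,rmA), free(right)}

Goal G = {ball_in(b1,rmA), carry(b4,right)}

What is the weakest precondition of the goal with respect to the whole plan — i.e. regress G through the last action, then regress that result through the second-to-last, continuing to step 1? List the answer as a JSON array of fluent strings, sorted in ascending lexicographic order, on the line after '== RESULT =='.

Work backward from the goal:
  through step 3 (pick(b4,rmA,right)): drop {carry(b4,right)}, keep {ball_in(b1,rmA)}, require {ball_in(b4,rmA), free(right), robot_in(rmA)}
    → {ball_in(b1,rmA), ball_in(b4,rmA), free(right), robot_in(rmA)}
  through step 2 (drop(b1,rmA,right)): drop {ball_in(b1,rmA), free(right)}, keep {ball_in(b4,rmA), robot_in(rmA)}, require {carry(b1,right), robot_in(rmA)}
    → {ball_in(b4,rmA), carry(b1,right), robot_in(rmA)}
  through step 1 (pick(b1,rmA,right)): drop {carry(b1,right)}, keep {ball_in(b4,rmA), robot_in(rmA)}, require {ball_in(b1,rmA), free(right), robot_in(rmA)}
    → {ball_in(b1,rmA), ball_in(b4,rmA), free(right), robot_in(rmA)}

== RESULT ==
["ball_in(b1,rmA)", "ball_in(b4,rmA)", "free(right)", "robot_in(rmA)"]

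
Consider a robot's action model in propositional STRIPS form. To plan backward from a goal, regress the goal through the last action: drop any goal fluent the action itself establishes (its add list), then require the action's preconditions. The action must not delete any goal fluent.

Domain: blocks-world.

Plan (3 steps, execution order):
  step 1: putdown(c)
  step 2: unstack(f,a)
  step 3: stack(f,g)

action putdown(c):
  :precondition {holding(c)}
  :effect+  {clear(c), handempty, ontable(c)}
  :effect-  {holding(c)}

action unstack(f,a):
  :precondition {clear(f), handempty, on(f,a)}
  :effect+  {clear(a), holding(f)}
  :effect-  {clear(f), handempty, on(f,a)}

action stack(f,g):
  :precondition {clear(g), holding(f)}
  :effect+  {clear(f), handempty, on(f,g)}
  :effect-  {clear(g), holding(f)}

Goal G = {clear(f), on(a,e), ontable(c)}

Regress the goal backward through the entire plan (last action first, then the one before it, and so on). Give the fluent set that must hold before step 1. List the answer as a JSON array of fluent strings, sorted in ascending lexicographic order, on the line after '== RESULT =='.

Work backward from the goal:
  through step 3 (stack(f,g)): drop {clear(f)}, keep {on(a,e), ontable(c)}, require {clear(g), holding(f)}
    → {clear(g), holding(f), on(a,e), ontable(c)}
  through step 2 (unstack(f,a)): drop {holding(f)}, keep {clear(g), on(a,e), ontable(c)}, require {clear(f), handempty, on(f,a)}
    → {clear(f), clear(g), handempty, on(a,e), on(f,a), ontable(c)}
  through step 1 (putdown(c)): drop {handempty, ontable(c)}, keep {clear(f), clear(g), on(a,e), on(f,a)}, require {holding(c)}
    → {clear(f), clear(g), holding(c), on(a,e), on(f,a)}

== RESULT ==
["clear(f)", "clear(g)", "holding(c)", "on(a,e)", "on(f,a)"]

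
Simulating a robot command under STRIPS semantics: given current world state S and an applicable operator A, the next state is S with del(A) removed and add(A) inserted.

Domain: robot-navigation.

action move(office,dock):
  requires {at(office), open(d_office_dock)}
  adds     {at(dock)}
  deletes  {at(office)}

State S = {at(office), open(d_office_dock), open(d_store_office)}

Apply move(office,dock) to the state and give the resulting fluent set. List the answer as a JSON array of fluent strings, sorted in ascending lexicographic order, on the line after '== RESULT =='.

Compute (S \ del) ∪ add:
  pre ⊆ S: {at(office), open(d_office_dock)} ⊆ S  — applicable
  S \ del = {open(d_office_dock), open(d_store_office)}
  ∪ add   = {at(dock), open(d_office_dock), open(d_store_office)}

== RESULT ==
["at(dock)", "open(d_office_dock)", "open(d_store_office)"]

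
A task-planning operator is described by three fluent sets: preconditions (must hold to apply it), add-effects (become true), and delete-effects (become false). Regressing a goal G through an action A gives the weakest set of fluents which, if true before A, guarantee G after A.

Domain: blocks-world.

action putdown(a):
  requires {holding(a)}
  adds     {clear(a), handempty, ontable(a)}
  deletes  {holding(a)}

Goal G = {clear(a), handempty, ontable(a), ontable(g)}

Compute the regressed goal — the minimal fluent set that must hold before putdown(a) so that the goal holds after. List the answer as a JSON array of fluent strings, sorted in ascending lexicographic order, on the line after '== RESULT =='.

Compute (G \ add) ∪ pre:
  G ∩ del = {}  (empty — regression defined)
  G \ add = {clear(a), handempty, ontable(a), ontable(g)} \ {clear(a), handempty, ontable(a)} = {ontable(g)}
  ∪ pre   = {ontable(g)} ∪ {holding(a)}
          = {holding(a), ontable(g)}

== RESULT ==
["holding(a)", "ontable(g)"]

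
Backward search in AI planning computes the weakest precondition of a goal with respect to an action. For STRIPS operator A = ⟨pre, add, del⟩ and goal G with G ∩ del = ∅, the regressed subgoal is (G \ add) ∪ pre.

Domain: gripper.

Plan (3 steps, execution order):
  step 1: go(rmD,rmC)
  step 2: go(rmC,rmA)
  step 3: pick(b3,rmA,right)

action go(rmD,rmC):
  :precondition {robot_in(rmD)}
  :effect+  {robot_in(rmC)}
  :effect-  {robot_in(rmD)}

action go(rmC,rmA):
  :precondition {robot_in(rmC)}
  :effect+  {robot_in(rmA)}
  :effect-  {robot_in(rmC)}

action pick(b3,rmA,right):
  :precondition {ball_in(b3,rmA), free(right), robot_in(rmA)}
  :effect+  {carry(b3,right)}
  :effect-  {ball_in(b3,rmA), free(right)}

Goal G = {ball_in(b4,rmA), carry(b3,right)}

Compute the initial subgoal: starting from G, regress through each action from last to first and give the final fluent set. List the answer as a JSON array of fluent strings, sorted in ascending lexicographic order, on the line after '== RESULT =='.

Work backward from the goal:
  through step 3 (pick(b3,rmA,right)): drop {carry(b3,right)}, keep {ball_in(b4,rmA)}, require {ball_in(b3,rmA), free(right), robot_in(rmA)}
    → {ball_in(b3,rmA), ball_in(b4,rmA), free(right), robot_in(rmA)}
  through step 2 (go(rmC,rmA)): drop {robot_in(rmA)}, keep {ball_in(b3,rmA), ball_in(b4,rmA), free(right)}, require {robot_in(rmC)}
    → {ball_in(b3,rmA), ball_in(b4,rmA), free(right), robot_in(rmC)}
  through step 1 (go(rmD,rmC)): drop {robot_in(rmC)}, keep {ball_in(b3,rmA), ball_in(b4,rmA), free(right)}, require {robot_in(rmD)}
    → {ball_in(b3,rmA), ball_in(b4,rmA), free(right), robot_in(rmD)}

== RESULT ==
["ball_in(b3,rmA)", "ball_in(b4,rmA)", "free(right)", "robot_in(rmD)"]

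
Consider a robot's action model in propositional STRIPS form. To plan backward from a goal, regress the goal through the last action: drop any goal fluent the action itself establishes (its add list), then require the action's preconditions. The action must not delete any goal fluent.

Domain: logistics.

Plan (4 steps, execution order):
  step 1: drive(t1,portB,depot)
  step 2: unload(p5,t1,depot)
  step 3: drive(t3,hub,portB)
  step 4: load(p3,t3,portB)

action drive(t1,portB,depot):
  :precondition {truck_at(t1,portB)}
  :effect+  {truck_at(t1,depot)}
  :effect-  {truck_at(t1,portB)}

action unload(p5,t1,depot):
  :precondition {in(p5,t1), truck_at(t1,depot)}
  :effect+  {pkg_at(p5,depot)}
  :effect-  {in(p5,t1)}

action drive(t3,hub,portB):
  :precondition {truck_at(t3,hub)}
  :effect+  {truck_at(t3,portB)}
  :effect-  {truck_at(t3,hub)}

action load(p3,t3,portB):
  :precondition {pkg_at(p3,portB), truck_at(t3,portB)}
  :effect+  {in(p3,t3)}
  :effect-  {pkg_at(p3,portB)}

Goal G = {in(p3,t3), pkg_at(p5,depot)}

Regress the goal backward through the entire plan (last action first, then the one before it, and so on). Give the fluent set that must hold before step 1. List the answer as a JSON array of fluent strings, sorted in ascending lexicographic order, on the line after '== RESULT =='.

Work backward from the goal:
  through step 4 (load(p3,t3,portB)): drop {in(p3,t3)}, keep {pkg_at(p5,depot)}, require {pkg_at(p3,portB), truck_at(t3,portB)}
    → {pkg_at(p3,portB), pkg_at(p5,depot), truck_at(t3,portB)}
  through step 3 (drive(t3,hub,portB)): drop {truck_at(t3,portB)}, keep {pkg_at(p3,portB), pkg_at(p5,depot)}, require {truck_at(t3,hub)}
    → {pkg_at(p3,portB), pkg_at(p5,depot), truck_at(t3,hub)}
  through step 2 (unload(p5,t1,depot)): drop {pkg_at(p5,depot)}, keep {pkg_at(p3,portB), truck_at(t3,hub)}, require {in(p5,t1), truck_at(t1,depot)}
    → {in(p5,t1), pkg_at(p3,portB), truck_at(t1,depot), truck_at(t3,hub)}
  through step 1 (drive(t1,portB,depot)): drop {truck_at(t1,depot)}, keep {in(p5,t1), pkg_at(p3,portB), truck_at(t3,hub)}, require {truck_at(t1,portB)}
    → {in(p5,t1), pkg_at(p3,portB), truck_at(t1,portB), truck_at(t3,hub)}

== RESULT ==
["in(p5,t1)", "pkg_at(p3,portB)", "truck_at(t1,portB)", "truck_at(t3,hub)"]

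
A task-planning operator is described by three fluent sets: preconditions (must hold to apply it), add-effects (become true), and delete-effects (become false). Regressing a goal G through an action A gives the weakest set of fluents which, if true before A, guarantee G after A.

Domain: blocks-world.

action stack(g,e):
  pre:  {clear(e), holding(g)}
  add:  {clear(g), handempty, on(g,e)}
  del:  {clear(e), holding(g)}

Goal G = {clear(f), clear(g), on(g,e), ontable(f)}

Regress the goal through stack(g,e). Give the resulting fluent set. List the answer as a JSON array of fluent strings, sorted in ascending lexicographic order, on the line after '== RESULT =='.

Compute (G \ add) ∪ pre:
  G ∩ del = {}  (empty — regression defined)
  G \ add = {clear(f), clear(g), on(g,e), ontable(f)} \ {clear(g), handempty, on(g,e)} = {clear(f), ontable(f)}
  ∪ pre   = {clear(f), ontable(f)} ∪ {clear(e), holding(g)}
          = {clear(e), clear(f), holding(g), ontable(f)}

== RESULT ==
["clear(e)", "clear(f)", "holding(g)", "ontable(f)"]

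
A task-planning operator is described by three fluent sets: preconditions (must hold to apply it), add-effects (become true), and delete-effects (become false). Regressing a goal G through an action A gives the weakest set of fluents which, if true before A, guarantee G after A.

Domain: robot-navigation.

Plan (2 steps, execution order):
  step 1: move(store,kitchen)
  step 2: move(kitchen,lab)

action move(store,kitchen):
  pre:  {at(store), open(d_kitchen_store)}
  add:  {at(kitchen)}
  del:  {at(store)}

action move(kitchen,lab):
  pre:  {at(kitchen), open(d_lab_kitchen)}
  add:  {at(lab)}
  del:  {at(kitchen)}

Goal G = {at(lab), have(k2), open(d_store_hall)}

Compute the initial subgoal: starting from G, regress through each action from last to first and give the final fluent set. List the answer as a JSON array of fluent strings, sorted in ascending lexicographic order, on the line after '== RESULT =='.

Work backward from the goal:
  through step 2 (move(kitchen,lab)): drop {at(lab)}, keep {have(k2), open(d_store_hall)}, require {at(kitchen), open(d_lab_kitchen)}
    → {at(kitchen), have(k2), open(d_lab_kitchen), open(d_store_hall)}
  through step 1 (move(store,kitchen)): drop {at(kitchen)}, keep {have(k2), open(d_lab_kitchen), open(d_store_hall)}, require {at(store), open(d_kitchen_store)}
    → {at(store), have(k2), open(d_kitchen_store), open(d_lab_kitchen), open(d_store_hall)}

== RESULT ==
["at(store)", "have(k2)", "open(d_kitchen_store)", "open(d_lab_kitchen)", "open(d_store_hall)"]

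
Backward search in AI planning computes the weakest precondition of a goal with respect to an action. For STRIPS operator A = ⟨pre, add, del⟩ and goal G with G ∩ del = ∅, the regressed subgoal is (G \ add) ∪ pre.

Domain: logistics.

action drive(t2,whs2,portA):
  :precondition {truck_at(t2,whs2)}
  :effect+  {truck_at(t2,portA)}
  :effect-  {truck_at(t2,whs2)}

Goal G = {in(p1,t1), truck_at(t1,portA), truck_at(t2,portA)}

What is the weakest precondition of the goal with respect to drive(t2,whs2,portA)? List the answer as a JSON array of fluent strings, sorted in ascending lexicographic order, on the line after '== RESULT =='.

Regress:
  G ∩ del = {}  (empty — regression defined)
  G \ add = {in(p1,t1), truck_at(t1,portA), truck_at(t2,portA)} \ {truck_at(t2,portA)} = {in(p1,t1), truck_at(t1,portA)}
  ∪ pre   = {in(p1,t1), truck_at(t1,portA)} ∪ {truck_at(t2,whs2)}
          = {in(p1,t1), truck_at(t1,portA), truck_at(t2,whs2)}

== RESULT ==
["in(p1,t1)", "truck_at(t1,portA)", "truck_at(t2,whs2)"]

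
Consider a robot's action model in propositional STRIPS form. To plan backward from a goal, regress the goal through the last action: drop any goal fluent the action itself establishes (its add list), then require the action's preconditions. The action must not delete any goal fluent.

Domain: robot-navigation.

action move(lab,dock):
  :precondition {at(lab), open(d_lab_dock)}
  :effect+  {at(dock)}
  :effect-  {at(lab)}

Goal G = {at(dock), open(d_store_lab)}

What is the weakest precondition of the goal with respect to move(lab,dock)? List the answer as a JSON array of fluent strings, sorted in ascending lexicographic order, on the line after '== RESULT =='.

Regress:
  G ∩ del = {}  (empty — regression defined)
  G \ add = {at(dock), open(d_store_lab)} \ {at(dock)} = {open(d_store_lab)}
  ∪ pre   = {open(d_store_lab)} ∪ {at(lab), open(d_lab_dock)}
          = {at(lab), open(d_lab_dock), open(d_store_lab)}

== RESULT ==
["at(lab)", "open(d_lab_dock)", "open(d_store_lab)"]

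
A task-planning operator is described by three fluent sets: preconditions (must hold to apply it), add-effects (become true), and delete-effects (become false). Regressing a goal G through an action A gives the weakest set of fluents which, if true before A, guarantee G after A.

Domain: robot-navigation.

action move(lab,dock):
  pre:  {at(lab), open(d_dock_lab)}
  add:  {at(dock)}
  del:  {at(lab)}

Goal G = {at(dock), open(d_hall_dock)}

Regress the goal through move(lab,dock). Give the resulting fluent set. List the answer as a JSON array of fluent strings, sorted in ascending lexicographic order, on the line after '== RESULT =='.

Regress:
  G ∩ del = {}  (empty — regression defined)
  G \ add = {at(dock), open(d_hall_dock)} \ {at(dock)} = {open(d_hall_dock)}
  ∪ pre   = {open(d_hall_dock)} ∪ {at(lab), open(d_dock_lab)}
          = {at(lab), open(d_dock_lab), open(d_hall_dock)}

== RESULT ==
["at(lab)", "open(d_dock_lab)", "open(d_hall_dock)"]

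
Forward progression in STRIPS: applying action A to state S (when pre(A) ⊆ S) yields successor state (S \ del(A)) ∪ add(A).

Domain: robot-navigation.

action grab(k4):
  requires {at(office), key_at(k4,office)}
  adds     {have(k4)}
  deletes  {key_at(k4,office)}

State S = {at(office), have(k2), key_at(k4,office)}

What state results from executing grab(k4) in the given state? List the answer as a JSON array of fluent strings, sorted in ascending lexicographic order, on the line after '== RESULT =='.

Progress:
  pre ⊆ S: {at(office), key_at(k4,office)} ⊆ S  — applicable
  S \ del = {at(office), have(k2)}
  ∪ add   = {at(office), have(k2), have(k4)}

== RESULT ==
["at(office)", "have(k2)", "have(k4)"]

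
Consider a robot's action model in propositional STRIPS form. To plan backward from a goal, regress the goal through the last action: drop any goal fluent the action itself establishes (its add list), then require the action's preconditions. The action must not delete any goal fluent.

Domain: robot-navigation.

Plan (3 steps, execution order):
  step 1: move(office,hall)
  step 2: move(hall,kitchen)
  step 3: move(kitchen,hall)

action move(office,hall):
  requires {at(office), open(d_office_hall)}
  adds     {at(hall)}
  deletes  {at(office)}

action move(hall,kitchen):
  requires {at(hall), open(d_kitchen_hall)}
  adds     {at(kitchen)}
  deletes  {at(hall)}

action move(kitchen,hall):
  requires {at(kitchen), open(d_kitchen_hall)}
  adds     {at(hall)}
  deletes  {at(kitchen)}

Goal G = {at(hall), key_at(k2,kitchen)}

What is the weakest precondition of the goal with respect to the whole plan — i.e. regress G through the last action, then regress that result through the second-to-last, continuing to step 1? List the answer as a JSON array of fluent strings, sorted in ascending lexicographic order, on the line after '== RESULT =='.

Work backward from the goal:
  through step 3 (move(kitchen,hall)): drop {at(hall)}, keep {key_at(k2,kitchen)}, require {at(kitchen), open(d_kitchen_hall)}
    → {at(kitchen), key_at(k2,kitchen), open(d_kitchen_hall)}
  through step 2 (move(hall,kitchen)): drop {at(kitchen)}, keep {key_at(k2,kitchen), open(d_kitchen_hall)}, require {at(hall), open(d_kitchen_hall)}
    → {at(hall), key_at(k2,kitchen), open(d_kitchen_hall)}
  through step 1 (move(office,hall)): drop {at(hall)}, keep {key_at(k2,kitchen), open(d_kitchen_hall)}, require {at(office), open(d_office_hall)}
    → {at(office), key_at(k2,kitchen), open(d_kitchen_hall), open(d_office_hall)}

== RESULT ==
["at(office)", "key_at(k2,kitchen)", "open(d_kitchen_hall)", "open(d_office_hall)"]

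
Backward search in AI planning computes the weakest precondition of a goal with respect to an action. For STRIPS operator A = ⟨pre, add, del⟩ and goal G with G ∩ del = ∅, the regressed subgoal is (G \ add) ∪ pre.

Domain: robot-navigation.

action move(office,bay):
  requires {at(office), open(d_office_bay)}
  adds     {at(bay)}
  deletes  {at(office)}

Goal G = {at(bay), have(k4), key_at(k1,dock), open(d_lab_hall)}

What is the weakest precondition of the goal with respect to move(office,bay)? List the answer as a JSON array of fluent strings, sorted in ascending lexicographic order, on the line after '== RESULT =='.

Regress:
  G ∩ del = {}  (empty — regression defined)
  G \ add = {at(bay), have(k4), key_at(k1,dock), open(d_lab_hall)} \ {at(bay)} = {have(k4), key_at(k1,dock), open(d_lab_hall)}
  ∪ pre   = {have(k4), key_at(k1,dock), open(d_lab_hall)} ∪ {at(office), open(d_office_bay)}
          = {at(office), have(k4), key_at(k1,dock), open(d_lab_hall), open(d_office_bay)}

== RESULT ==
["at(office)", "have(k4)", "key_at(k1,dock)", "open(d_lab_hall)", "open(d_office_bay)"]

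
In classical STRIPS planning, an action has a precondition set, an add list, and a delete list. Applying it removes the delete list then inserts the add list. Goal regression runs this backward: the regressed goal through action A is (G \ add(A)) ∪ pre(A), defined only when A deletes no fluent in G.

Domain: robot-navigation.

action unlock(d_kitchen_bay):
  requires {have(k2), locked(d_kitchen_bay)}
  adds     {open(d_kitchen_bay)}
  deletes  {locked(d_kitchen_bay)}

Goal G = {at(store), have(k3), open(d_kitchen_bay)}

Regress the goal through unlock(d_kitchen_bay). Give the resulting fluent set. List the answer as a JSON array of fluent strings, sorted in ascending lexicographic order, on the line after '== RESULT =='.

Compute (G \ add) ∪ pre:
  G ∩ del = {}  (empty — regression defined)
  G \ add = {at(store), have(k3), open(d_kitchen_bay)} \ {open(d_kitchen_bay)} = {at(store), have(k3)}
  ∪ pre   = {at(store), have(k3)} ∪ {have(k2), locked(d_kitchen_bay)}
          = {at(store), have(k2), have(k3), locked(d_kitchen_bay)}

== RESULT ==
["at(store)", "have(k2)", "have(k3)", "locked(d_kitchen_bay)"]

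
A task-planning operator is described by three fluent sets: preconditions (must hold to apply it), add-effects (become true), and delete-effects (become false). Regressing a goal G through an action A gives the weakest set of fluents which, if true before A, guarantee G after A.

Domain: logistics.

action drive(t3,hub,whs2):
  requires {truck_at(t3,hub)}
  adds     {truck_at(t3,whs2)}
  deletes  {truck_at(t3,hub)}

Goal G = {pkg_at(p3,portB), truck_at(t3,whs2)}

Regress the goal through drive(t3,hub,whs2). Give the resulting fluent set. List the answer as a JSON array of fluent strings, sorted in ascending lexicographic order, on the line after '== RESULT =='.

Compute (G \ add) ∪ pre:
  G ∩ del = {}  (empty — regression defined)
  G \ add = {pkg_at(p3,portB), truck_at(t3,whs2)} \ {truck_at(t3,whs2)} = {pkg_at(p3,portB)}
  ∪ pre   = {pkg_at(p3,portB)} ∪ {truck_at(t3,hub)}
          = {pkg_at(p3,portB), truck_at(t3,hub)}

== RESULT ==
["pkg_at(p3,portB)", "truck_at(t3,hub)"]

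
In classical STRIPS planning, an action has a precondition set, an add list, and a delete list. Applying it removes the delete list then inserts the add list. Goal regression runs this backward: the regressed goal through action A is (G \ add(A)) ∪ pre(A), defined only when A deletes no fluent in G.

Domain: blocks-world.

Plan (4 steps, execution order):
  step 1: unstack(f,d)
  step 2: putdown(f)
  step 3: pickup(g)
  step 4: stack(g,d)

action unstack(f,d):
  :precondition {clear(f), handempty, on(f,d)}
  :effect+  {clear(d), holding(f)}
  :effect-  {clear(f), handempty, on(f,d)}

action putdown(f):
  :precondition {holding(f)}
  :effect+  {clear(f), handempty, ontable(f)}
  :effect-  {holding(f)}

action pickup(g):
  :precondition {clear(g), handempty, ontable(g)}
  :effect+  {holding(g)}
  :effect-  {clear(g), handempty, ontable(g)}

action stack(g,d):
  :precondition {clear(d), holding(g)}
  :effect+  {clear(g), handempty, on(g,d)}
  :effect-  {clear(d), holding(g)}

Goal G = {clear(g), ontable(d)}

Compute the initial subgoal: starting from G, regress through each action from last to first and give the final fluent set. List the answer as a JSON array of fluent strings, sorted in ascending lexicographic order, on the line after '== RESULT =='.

Regress step by step:
  through step 4 (stack(g,d)): drop {clear(g)}, keep {ontable(d)}, require {clear(d), holding(g)}
    → {clear(d), holding(g), ontable(d)}
  through step 3 (pickup(g)): drop {holding(g)}, keep {clear(d), ontable(d)}, require {clear(g), handempty, ontable(g)}
    → {clear(d), clear(g), handempty, ontable(d), ontable(g)}
  through step 2 (putdown(f)): drop {handempty}, keep {clear(d), clear(g), ontable(d), ontable(g)}, require {holding(f)}
    → {clear(d), clear(g), holding(f), ontable(d), ontable(g)}
  through step 1 (unstack(f,d)): drop {clear(d), holding(f)}, keep {clear(g), ontable(d), ontable(g)}, require {clear(f), handempty, on(f,d)}
    → {clear(f), clear(g), handempty, on(f,d), ontable(d), ontable(g)}

== RESULT ==
["clear(f)", "clear(g)", "handempty", "on(f,d)", "ontable(d)", "ontable(g)"]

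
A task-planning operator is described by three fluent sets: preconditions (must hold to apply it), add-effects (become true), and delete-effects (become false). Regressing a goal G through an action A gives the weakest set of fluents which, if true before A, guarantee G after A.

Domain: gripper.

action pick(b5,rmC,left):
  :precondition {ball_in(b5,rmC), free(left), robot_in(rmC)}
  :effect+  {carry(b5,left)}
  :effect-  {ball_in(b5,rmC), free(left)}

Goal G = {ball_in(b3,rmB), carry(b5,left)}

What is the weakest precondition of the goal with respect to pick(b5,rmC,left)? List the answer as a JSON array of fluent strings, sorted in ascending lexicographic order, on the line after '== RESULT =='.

Regress:
  G ∩ del = {}  (empty — regression defined)
  G \ add = {ball_in(b3,rmB), carry(b5,left)} \ {carry(b5,left)} = {ball_in(b3,rmB)}
  ∪ pre   = {ball_in(b3,rmB)} ∪ {ball_in(b5,rmC), free(left), robot_in(rmC)}
          = {ball_in(b3,rmB), ball_in(b5,rmC), free(left), robot_in(rmC)}

== RESULT ==
["ball_in(b3,rmB)", "ball_in(b5,rmC)", "free(left)", "robot_in(rmC)"]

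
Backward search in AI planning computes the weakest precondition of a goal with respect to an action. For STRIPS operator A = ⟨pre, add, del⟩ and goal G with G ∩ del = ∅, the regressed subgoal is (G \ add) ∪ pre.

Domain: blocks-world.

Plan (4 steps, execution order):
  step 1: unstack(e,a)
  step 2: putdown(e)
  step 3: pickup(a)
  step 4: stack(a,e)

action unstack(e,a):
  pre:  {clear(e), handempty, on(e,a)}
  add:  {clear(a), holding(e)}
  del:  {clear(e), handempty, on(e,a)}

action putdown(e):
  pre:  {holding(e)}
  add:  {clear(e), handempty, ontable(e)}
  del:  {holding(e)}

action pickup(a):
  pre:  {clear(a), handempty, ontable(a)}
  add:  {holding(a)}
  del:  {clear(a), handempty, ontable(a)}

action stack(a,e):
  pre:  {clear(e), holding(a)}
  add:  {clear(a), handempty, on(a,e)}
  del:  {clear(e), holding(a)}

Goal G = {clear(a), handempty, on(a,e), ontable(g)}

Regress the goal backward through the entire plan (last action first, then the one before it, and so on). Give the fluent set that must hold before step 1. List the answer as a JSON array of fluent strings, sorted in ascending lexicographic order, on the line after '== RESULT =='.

Regress step by step:
  through step 4 (stack(a,e)): drop {clear(a), handempty, on(a,e)}, keep {ontable(g)}, require {clear(e), holding(a)}
    → {clear(e), holding(a), ontable(g)}
  through step 3 (pickup(a)): drop {holding(a)}, keep {clear(e), ontable(g)}, require {clear(a), handempty, ontable(a)}
    → {clear(a), clear(e), handempty, ontable(a), ontable(g)}
  through step 2 (putdown(e)): drop {clear(e), handempty}, keep {clear(a), ontable(a), ontable(g)}, require {holding(e)}
    → {clear(a), holding(e), ontable(a), ontable(g)}
  through step 1 (unstack(e,a)): drop {clear(a), holding(e)}, keep {ontable(a), ontable(g)}, require {clear(e), handempty, on(e,a)}
    → {clear(e), handempty, on(e,a), ontable(a), ontable(g)}

== RESULT ==
["clear(e)", "handempty", "on(e,a)", "ontable(a)", "ontable(g)"]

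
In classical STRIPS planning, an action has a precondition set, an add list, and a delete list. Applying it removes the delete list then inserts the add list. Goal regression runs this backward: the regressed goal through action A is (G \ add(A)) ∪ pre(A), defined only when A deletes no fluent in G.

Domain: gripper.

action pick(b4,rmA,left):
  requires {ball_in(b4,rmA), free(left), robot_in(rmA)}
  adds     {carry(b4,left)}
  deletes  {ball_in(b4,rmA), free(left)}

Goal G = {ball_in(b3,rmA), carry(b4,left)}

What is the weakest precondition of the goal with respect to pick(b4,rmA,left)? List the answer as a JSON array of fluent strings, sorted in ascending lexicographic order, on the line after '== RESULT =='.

Regress:
  G ∩ del = {}  (empty — regression defined)
  G \ add = {ball_in(b3,rmA), carry(b4,left)} \ {carry(b4,left)} = {ball_in(b3,rmA)}
  ∪ pre   = {ball_in(b3,rmA)} ∪ {ball_in(b4,rmA), free(left), robot_in(rmA)}
          = {ball_in(b3,rmA), ball_in(b4,rmA), free(left), robot_in(rmA)}

== RESULT ==
["ball_in(b3,rmA)", "ball_in(b4,rmA)", "free(left)", "robot_in(rmA)"]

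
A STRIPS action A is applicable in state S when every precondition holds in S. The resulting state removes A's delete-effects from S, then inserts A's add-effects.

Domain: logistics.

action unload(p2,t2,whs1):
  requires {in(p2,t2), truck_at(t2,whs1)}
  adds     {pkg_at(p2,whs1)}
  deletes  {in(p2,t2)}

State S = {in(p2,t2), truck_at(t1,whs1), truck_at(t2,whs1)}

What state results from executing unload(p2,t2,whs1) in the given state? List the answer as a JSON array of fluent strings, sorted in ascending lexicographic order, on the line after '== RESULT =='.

Progress:
  pre ⊆ S: {in(p2,t2), truck_at(t2,whs1)} ⊆ S  — applicable
  S \ del = {truck_at(t1,whs1), truck_at(t2,whs1)}
  ∪ add   = {pkg_at(p2,whs1), truck_at(t1,whs1), truck_at(t2,whs1)}

== RESULT ==
["pkg_at(p2,whs1)", "truck_at(t1,whs1)", "truck_at(t2,whs1)"]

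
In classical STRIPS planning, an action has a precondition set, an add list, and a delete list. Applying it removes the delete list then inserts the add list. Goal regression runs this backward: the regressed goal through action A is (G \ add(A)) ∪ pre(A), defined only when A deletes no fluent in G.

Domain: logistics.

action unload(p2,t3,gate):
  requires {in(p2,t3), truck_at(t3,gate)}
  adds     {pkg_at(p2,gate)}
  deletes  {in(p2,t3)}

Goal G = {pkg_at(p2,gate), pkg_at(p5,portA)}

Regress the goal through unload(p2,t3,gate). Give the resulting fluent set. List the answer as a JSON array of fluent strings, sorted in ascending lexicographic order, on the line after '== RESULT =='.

Regress:
  G ∩ del = {}  (empty — regression defined)
  G \ add = {pkg_at(p2,gate), pkg_at(p5,portA)} \ {pkg_at(p2,gate)} = {pkg_at(p5,portA)}
  ∪ pre   = {pkg_at(p5,portA)} ∪ {in(p2,t3), truck_at(t3,gate)}
          = {in(p2,t3), pkg_at(p5,portA), truck_at(t3,gate)}

== RESULT ==
["in(p2,t3)", "pkg_at(p5,portA)", "truck_at(t3,gate)"]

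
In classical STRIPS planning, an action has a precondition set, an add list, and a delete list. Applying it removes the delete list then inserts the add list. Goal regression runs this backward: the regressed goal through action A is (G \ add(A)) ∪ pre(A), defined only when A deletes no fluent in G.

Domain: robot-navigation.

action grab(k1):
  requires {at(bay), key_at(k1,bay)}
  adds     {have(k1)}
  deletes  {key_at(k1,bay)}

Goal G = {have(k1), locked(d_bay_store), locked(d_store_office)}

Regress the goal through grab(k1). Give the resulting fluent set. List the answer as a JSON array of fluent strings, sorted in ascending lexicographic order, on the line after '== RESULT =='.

Regress:
  G ∩ del = {}  (empty — regression defined)
  G \ add = {have(k1), locked(d_bay_store), locked(d_store_office)} \ {have(k1)} = {locked(d_bay_store), locked(d_store_office)}
  ∪ pre   = {locked(d_bay_store), locked(d_store_office)} ∪ {at(bay), key_at(k1,bay)}
          = {at(bay), key_at(k1,bay), locked(d_bay_store), locked(d_store_office)}

== RESULT ==
["at(bay)", "key_at(k1,bay)", "locked(d_bay_store)", "locked(d_store_office)"]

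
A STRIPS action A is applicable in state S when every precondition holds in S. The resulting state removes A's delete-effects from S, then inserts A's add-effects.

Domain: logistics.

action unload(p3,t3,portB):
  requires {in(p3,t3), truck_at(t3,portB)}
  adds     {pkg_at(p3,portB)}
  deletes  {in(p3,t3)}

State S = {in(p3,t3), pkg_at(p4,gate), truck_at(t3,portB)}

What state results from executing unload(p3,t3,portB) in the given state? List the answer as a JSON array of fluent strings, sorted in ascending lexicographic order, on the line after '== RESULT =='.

Compute (S \ del) ∪ add:
  pre ⊆ S: {in(p3,t3), truck_at(t3,portB)} ⊆ S  — applicable
  S \ del = {pkg_at(p4,gate), truck_at(t3,portB)}
  ∪ add   = {pkg_at(p3,portB), pkg_at(p4,gate), truck_at(t3,portB)}

== RESULT ==
["pkg_at(p3,portB)", "pkg_at(p4,gate)", "truck_at(t3,portB)"]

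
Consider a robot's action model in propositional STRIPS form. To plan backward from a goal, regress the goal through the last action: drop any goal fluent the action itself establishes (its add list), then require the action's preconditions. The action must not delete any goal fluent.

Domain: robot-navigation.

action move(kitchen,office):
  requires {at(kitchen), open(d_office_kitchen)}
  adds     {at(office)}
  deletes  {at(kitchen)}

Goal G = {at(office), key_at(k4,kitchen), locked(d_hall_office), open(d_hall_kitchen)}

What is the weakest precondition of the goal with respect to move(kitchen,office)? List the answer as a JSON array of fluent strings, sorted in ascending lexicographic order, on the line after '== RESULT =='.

Regress:
  G ∩ del = {}  (empty — regression defined)
  G \ add = {at(office), key_at(k4,kitchen), locked(d_hall_office), open(d_hall_kitchen)} \ {at(office)} = {key_at(k4,kitchen), locked(d_hall_office), open(d_hall_kitchen)}
  ∪ pre   = {key_at(k4,kitchen), locked(d_hall_office), open(d_hall_kitchen)} ∪ {at(kitchen), open(d_office_kitchen)}
          = {at(kitchen), key_at(k4,kitchen), locked(d_hall_office), open(d_hall_kitchen), open(d_office_kitchen)}

== RESULT ==
["at(kitchen)", "key_at(k4,kitchen)", "locked(d_hall_office)", "open(d_hall_kitchen)", "open(d_office_kitchen)"]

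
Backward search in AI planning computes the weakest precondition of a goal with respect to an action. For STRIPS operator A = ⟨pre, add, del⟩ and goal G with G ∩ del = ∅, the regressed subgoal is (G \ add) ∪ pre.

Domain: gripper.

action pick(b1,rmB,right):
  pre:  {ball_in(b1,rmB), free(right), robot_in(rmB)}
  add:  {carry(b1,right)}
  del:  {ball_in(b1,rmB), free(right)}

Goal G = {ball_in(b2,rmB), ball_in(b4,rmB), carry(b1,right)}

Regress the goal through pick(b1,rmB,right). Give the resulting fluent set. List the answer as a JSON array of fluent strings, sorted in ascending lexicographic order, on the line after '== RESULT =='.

Compute (G \ add) ∪ pre:
  G ∩ del = {}  (empty — regression defined)
  G \ add = {ball_in(b2,rmB), ball_in(b4,rmB), carry(b1,right)} \ {carry(b1,right)} = {ball_in(b2,rmB), ball_in(b4,rmB)}
  ∪ pre   = {ball_in(b2,rmB), ball_in(b4,rmB)} ∪ {ball_in(b1,rmB), free(right), robot_in(rmB)}
          = {ball_in(b1,rmB), ball_in(b2,rmB), ball_in(b4,rmB), free(right), robot_in(rmB)}

== RESULT ==
["ball_in(b1,rmB)", "ball_in(b2,rmB)", "ball_in(b4,rmB)", "free(right)", "robot_in(rmB)"]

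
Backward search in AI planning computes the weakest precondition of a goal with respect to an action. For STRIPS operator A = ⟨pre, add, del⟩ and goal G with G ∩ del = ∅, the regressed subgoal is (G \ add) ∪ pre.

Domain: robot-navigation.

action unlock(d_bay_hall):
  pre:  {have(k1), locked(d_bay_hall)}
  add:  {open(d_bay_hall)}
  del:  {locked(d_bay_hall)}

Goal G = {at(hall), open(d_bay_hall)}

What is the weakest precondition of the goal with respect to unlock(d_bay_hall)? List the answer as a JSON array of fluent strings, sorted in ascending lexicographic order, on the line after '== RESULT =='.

Regress:
  G ∩ del = {}  (empty — regression defined)
  G \ add = {at(hall), open(d_bay_hall)} \ {open(d_bay_hall)} = {at(hall)}
  ∪ pre   = {at(hall)} ∪ {have(k1), locked(d_bay_hall)}
          = {at(hall), have(k1), locked(d_bay_hall)}

== RESULT ==
["at(hall)", "have(k1)", "locked(d_bay_hall)"]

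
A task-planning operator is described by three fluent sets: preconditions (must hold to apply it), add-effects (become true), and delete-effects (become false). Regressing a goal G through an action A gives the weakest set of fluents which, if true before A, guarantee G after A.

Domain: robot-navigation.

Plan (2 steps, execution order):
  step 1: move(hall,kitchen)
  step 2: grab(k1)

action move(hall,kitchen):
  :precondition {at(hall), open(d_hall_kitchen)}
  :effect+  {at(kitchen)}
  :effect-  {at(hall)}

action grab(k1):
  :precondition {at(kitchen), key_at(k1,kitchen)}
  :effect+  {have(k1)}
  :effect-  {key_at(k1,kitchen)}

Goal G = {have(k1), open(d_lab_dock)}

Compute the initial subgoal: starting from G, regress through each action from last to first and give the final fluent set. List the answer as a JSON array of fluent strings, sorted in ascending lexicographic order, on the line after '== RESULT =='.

Work backward from the goal:
  through step 2 (grab(k1)): drop {have(k1)}, keep {open(d_lab_dock)}, require {at(kitchen), key_at(k1,kitchen)}
    → {at(kitchen), key_at(k1,kitchen), open(d_lab_dock)}
  through step 1 (move(hall,kitchen)): drop {at(kitchen)}, keep {key_at(k1,kitchen), open(d_lab_dock)}, require {at(hall), open(d_hall_kitchen)}
    → {at(hall), key_at(k1,kitchen), open(d_hall_kitchen), open(d_lab_dock)}

== RESULT ==
["at(hall)", "key_at(k1,kitchen)", "open(d_hall_kitchen)", "open(d_lab_dock)"]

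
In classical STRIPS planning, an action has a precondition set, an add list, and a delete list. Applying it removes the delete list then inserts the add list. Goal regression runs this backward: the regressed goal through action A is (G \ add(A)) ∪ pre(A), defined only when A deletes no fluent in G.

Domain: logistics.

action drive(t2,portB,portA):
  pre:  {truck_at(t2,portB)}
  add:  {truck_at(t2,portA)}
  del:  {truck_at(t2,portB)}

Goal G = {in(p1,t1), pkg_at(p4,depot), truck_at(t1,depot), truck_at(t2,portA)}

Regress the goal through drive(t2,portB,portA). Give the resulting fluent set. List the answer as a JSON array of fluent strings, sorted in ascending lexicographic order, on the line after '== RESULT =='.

Regress:
  G ∩ del = {}  (empty — regression defined)
  G \ add = {in(p1,t1), pkg_at(p4,depot), truck_at(t1,depot), truck_at(t2,portA)} \ {truck_at(t2,portA)} = {in(p1,t1), pkg_at(p4,depot), truck_at(t1,depot)}
  ∪ pre   = {in(p1,t1), pkg_at(p4,depot), truck_at(t1,depot)} ∪ {truck_at(t2,portB)}
          = {in(p1,t1), pkg_at(p4,depot), truck_at(t1,depot), truck_at(t2,portB)}

== RESULT ==
["in(p1,t1)", "pkg_at(p4,depot)", "truck_at(t1,depot)", "truck_at(t2,portB)"]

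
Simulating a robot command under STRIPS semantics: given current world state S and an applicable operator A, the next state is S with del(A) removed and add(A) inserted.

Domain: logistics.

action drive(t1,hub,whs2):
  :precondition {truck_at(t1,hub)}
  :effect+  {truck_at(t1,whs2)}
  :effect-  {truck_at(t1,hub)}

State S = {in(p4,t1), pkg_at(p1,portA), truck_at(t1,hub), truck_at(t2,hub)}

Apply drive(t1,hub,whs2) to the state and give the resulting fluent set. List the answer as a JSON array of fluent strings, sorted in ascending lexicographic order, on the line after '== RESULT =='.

Compute (S \ del) ∪ add:
  pre ⊆ S: {truck_at(t1,hub)} ⊆ S  — applicable
  S \ del = {in(p4,t1), pkg_at(p1,portA), truck_at(t2,hub)}
  ∪ add   = {in(p4,t1), pkg_at(p1,portA), truck_at(t1,whs2), truck_at(t2,hub)}

== RESULT ==
["in(p4,t1)", "pkg_at(p1,portA)", "truck_at(t1,whs2)", "truck_at(t2,hub)"]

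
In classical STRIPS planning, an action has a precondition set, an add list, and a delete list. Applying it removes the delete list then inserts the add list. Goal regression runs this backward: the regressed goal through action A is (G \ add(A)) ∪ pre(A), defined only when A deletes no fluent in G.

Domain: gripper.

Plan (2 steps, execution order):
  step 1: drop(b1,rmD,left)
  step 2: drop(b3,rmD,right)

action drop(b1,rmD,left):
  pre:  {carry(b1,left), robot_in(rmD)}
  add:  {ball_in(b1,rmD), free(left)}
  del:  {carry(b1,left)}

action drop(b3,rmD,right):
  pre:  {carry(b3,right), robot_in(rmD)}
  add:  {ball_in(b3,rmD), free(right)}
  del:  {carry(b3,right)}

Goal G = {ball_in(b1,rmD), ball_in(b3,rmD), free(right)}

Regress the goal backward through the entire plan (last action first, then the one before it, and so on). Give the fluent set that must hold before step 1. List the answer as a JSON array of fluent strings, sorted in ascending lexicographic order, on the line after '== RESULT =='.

Regress step by step:
  through step 2 (drop(b3,rmD,right)): drop {ball_in(b3,rmD), free(right)}, keep {ball_in(b1,rmD)}, require {carry(b3,right), robot_in(rmD)}
    → {ball_in(b1,rmD), carry(b3,right), robot_in(rmD)}
  through step 1 (drop(b1,rmD,left)): drop {ball_in(b1,rmD)}, keep {carry(b3,right), robot_in(rmD)}, require {carry(b1,left), robot_in(rmD)}
    → {carry(b1,left), carry(b3,right), robot_in(rmD)}

== RESULT ==
["carry(b1,left)", "carry(b3,right)", "robot_in(rmD)"]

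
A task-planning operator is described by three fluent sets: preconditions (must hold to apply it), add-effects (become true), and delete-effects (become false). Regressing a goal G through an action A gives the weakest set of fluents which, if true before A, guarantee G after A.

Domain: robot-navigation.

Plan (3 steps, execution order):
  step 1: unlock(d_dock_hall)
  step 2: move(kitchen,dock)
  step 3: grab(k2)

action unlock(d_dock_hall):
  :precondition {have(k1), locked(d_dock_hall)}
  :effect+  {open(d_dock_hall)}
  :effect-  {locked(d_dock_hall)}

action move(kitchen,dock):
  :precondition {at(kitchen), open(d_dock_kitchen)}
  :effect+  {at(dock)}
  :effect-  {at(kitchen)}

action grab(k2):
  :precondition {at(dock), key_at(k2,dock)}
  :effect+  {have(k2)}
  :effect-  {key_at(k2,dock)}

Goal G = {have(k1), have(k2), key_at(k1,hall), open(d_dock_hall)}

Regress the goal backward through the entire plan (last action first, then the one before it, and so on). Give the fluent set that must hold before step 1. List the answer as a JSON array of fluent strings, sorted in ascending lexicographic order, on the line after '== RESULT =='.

Work backward from the goal:
  through step 3 (grab(k2)): drop {have(k2)}, keep {have(k1), key_at(k1,hall), open(d_dock_hall)}, require {at(dock), key_at(k2,dock)}
    → {at(dock), have(k1), key_at(k1,hall), key_at(k2,dock), open(d_dock_hall)}
  through step 2 (move(kitchen,dock)): drop {at(dock)}, keep {have(k1), key_at(k1,hall), key_at(k2,dock), open(d_dock_hall)}, require {at(kitchen), open(d_dock_kitchen)}
    → {at(kitchen), have(k1), key_at(k1,hall), key_at(k2,dock), open(d_dock_hall), open(d_dock_kitchen)}
  through step 1 (unlock(d_dock_hall)): drop {open(d_dock_hall)}, keep {at(kitchen), have(k1), key_at(k1,hall), key_at(k2,dock), open(d_dock_kitchen)}, require {have(k1), locked(d_dock_hall)}
    → {at(kitchen), have(k1), key_at(k1,hall), key_at(k2,dock), locked(d_dock_hall), open(d_dock_kitchen)}

== RESULT ==
["at(kitchen)", "have(k1)", "key_at(k1,hall)", "key_at(k2,dock)", "locked(d_dock_hall)", "open(d_dock_kitchen)"]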